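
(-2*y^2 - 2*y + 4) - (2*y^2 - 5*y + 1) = -4*y^2 + 3*y + 3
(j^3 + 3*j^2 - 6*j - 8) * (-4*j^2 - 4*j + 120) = -4*j^5 - 16*j^4 + 132*j^3 + 416*j^2 - 688*j - 960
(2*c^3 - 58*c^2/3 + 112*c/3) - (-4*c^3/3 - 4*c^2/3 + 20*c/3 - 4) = 10*c^3/3 - 18*c^2 + 92*c/3 + 4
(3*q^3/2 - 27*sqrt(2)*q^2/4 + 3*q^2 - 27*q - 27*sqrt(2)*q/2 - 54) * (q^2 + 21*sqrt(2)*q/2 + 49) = 3*q^5/2 + 3*q^4 + 9*sqrt(2)*q^4 - 381*q^3/4 + 18*sqrt(2)*q^3 - 2457*sqrt(2)*q^2/4 - 381*q^2/2 - 2457*sqrt(2)*q/2 - 1323*q - 2646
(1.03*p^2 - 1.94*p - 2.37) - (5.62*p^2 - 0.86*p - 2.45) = -4.59*p^2 - 1.08*p + 0.0800000000000001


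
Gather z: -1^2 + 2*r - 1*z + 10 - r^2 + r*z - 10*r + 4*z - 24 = -r^2 - 8*r + z*(r + 3) - 15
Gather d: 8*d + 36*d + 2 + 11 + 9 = 44*d + 22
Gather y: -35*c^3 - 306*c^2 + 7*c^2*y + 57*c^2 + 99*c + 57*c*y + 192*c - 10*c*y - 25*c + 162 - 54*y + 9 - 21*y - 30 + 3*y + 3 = -35*c^3 - 249*c^2 + 266*c + y*(7*c^2 + 47*c - 72) + 144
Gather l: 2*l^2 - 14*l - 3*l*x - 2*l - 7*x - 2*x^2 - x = 2*l^2 + l*(-3*x - 16) - 2*x^2 - 8*x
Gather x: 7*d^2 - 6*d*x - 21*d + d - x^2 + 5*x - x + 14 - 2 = 7*d^2 - 20*d - x^2 + x*(4 - 6*d) + 12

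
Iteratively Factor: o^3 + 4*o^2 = (o)*(o^2 + 4*o) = o^2*(o + 4)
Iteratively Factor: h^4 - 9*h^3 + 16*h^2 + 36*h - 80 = (h - 2)*(h^3 - 7*h^2 + 2*h + 40) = (h - 4)*(h - 2)*(h^2 - 3*h - 10) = (h - 4)*(h - 2)*(h + 2)*(h - 5)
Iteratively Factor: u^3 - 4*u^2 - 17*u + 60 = (u - 3)*(u^2 - u - 20) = (u - 5)*(u - 3)*(u + 4)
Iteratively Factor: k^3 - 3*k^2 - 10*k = (k - 5)*(k^2 + 2*k) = (k - 5)*(k + 2)*(k)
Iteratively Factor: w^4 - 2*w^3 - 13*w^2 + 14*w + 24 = (w - 4)*(w^3 + 2*w^2 - 5*w - 6) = (w - 4)*(w - 2)*(w^2 + 4*w + 3) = (w - 4)*(w - 2)*(w + 1)*(w + 3)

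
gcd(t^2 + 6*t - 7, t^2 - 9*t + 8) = t - 1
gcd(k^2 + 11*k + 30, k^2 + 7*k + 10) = k + 5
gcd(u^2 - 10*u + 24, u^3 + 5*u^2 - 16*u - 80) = u - 4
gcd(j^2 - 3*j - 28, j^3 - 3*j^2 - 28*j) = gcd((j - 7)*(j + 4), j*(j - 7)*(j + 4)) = j^2 - 3*j - 28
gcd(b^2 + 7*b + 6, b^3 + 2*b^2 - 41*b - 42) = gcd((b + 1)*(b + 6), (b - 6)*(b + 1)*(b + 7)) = b + 1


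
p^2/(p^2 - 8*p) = p/(p - 8)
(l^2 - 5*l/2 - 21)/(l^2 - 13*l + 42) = (l + 7/2)/(l - 7)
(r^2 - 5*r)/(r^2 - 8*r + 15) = r/(r - 3)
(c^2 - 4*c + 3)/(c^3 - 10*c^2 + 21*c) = (c - 1)/(c*(c - 7))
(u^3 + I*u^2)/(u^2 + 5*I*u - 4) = u^2/(u + 4*I)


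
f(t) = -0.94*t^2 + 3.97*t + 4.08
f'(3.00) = -1.67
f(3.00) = 7.53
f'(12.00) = -18.59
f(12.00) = -83.64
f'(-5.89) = 15.04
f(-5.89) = -51.91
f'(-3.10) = 9.80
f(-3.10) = -17.26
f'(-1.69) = 7.15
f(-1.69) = -5.31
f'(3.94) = -3.44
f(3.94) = 5.13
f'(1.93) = 0.34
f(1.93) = 8.24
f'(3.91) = -3.38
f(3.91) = 5.23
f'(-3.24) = 10.06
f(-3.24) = -18.65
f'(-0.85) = 5.57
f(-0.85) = 0.03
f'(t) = 3.97 - 1.88*t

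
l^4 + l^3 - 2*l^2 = l^2*(l - 1)*(l + 2)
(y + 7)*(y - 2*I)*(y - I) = y^3 + 7*y^2 - 3*I*y^2 - 2*y - 21*I*y - 14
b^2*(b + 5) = b^3 + 5*b^2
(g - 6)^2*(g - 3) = g^3 - 15*g^2 + 72*g - 108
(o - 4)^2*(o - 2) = o^3 - 10*o^2 + 32*o - 32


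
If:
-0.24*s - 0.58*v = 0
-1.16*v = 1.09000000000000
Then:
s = 2.27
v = -0.94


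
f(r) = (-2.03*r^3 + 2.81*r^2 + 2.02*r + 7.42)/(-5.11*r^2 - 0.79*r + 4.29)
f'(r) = (10.22*r + 0.79)*(-2.03*r^3 + 2.81*r^2 + 2.02*r + 7.42)/(-5.11*r^2 - 0.79*r + 4.29)^2 + (-6.09*r^2 + 5.62*r + 2.02)/(-5.11*r^2 - 0.79*r + 4.29) = (10.3733*r^4 + 3.2074*r^3 - 18.0238*r^2 + 99.9422*r + 14.5276)/(26.1121*r^4 + 8.0738*r^3 - 43.2197*r^2 - 6.7782*r + 18.4041)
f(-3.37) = -2.16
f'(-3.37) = 0.26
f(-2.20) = -2.04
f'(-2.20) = -0.24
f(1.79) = -0.62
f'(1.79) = 1.43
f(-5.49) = -2.87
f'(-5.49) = 0.37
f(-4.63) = -2.56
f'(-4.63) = 0.35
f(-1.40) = -3.39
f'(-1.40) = -6.08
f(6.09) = 1.76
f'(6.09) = 0.41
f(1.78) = -0.64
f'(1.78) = 1.45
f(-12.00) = -5.40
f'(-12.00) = 0.39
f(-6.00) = -3.06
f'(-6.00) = 0.38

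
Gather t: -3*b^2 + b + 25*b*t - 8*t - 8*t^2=-3*b^2 + b - 8*t^2 + t*(25*b - 8)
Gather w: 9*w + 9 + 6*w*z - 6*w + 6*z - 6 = w*(6*z + 3) + 6*z + 3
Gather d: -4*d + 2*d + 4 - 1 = 3 - 2*d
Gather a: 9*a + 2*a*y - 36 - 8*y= a*(2*y + 9) - 8*y - 36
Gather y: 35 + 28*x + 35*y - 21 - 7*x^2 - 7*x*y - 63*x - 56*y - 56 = -7*x^2 - 35*x + y*(-7*x - 21) - 42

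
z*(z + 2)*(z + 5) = z^3 + 7*z^2 + 10*z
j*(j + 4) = j^2 + 4*j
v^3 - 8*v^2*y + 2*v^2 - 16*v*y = v*(v + 2)*(v - 8*y)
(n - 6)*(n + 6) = n^2 - 36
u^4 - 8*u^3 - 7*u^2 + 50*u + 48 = (u - 8)*(u - 3)*(u + 1)*(u + 2)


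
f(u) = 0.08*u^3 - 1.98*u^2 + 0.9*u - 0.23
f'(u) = 0.24*u^2 - 3.96*u + 0.9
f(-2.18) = -12.43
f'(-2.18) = 10.67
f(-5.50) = -78.38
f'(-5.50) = 29.94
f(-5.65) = -82.95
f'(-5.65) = 30.94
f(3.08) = -13.90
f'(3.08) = -9.02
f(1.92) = -5.23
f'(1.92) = -5.82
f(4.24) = -25.91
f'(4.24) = -11.58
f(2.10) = -6.33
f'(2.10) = -6.36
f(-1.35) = -5.25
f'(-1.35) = 6.68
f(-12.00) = -434.39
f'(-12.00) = 82.98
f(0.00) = -0.23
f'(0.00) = 0.90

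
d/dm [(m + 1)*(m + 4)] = 2*m + 5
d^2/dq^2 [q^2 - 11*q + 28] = 2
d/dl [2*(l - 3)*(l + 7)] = 4*l + 8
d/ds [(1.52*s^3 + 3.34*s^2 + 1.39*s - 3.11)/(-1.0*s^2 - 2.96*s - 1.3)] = (-1.52*s^4 - 8.9984*s^3 - 14.4244*s^2 - 14.904*s - 11.0126)/(1.0*s^4 + 5.92*s^3 + 11.3616*s^2 + 7.696*s + 1.69)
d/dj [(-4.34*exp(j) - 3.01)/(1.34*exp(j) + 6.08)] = -22.3538*exp(j)/(1.34*exp(j) + 6.08)^2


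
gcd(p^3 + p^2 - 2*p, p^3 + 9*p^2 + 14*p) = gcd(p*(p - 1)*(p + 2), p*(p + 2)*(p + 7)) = p^2 + 2*p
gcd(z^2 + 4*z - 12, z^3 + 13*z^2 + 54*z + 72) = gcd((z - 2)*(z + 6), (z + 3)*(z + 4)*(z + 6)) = z + 6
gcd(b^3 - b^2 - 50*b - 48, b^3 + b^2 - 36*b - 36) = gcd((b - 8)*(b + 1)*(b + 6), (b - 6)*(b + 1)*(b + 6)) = b^2 + 7*b + 6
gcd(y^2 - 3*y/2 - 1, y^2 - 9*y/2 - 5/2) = y + 1/2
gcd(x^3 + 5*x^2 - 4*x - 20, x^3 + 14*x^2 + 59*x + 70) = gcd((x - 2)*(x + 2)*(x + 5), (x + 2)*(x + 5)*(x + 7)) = x^2 + 7*x + 10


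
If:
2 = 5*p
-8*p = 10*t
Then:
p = 2/5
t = -8/25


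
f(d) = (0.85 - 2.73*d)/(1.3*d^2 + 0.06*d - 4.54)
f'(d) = (0.85 - 2.73*d)*(-2.6*d - 0.06)/(1.3*d^2 + 0.06*d - 4.54)^2 - 2.73/(1.3*d^2 + 0.06*d - 4.54) = (3.549*d^2 - 2.21*d + 12.3432)/(1.69*d^4 + 0.156*d^3 - 11.8004*d^2 - 0.5448*d + 20.6116)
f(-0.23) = -0.33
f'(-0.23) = 0.65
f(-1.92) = 44.43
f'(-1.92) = 1578.00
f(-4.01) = 0.73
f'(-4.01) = 0.30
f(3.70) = -0.69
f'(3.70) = 0.29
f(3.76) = -0.67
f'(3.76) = 0.27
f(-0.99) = -1.07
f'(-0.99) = 1.63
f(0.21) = -0.06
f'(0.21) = 0.60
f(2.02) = -5.27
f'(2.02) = 28.50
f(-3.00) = 1.30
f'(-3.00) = 1.05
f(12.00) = -0.17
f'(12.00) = 0.01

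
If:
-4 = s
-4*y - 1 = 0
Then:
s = -4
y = -1/4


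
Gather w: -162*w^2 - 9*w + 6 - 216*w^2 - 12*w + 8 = -378*w^2 - 21*w + 14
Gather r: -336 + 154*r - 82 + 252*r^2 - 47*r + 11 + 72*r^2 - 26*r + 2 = 324*r^2 + 81*r - 405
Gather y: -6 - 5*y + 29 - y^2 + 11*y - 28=-y^2 + 6*y - 5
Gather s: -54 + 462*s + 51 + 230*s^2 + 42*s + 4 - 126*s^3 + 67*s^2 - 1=-126*s^3 + 297*s^2 + 504*s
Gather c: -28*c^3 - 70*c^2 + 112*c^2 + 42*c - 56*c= -28*c^3 + 42*c^2 - 14*c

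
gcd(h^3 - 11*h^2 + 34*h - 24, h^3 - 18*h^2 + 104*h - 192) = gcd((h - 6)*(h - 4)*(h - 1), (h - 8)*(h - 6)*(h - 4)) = h^2 - 10*h + 24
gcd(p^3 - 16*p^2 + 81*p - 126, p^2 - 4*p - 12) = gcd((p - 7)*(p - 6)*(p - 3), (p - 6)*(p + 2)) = p - 6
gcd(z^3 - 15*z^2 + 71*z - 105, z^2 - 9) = z - 3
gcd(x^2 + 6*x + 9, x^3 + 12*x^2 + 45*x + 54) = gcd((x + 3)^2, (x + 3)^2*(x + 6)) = x^2 + 6*x + 9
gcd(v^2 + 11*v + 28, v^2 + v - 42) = v + 7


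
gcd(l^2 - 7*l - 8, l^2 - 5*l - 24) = l - 8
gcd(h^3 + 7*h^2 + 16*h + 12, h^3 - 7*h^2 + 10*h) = 1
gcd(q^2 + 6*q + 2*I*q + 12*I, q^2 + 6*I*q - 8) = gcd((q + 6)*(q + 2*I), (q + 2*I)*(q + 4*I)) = q + 2*I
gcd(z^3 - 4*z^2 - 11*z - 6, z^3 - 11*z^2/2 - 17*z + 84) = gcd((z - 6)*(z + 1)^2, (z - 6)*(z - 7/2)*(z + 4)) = z - 6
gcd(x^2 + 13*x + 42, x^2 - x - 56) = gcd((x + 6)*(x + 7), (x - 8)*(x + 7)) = x + 7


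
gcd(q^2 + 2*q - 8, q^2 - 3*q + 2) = q - 2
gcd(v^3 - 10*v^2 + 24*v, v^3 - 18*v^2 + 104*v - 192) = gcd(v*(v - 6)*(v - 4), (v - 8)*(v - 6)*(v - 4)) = v^2 - 10*v + 24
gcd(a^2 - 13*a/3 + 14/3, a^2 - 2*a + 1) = 1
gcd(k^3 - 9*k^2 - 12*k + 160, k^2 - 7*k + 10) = k - 5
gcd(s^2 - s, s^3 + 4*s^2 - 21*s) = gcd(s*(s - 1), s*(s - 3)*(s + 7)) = s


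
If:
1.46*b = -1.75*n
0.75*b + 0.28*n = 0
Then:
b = 0.00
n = 0.00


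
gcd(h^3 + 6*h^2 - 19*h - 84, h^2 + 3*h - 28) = h^2 + 3*h - 28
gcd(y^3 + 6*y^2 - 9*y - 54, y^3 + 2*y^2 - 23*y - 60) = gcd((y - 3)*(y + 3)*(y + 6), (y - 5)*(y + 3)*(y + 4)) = y + 3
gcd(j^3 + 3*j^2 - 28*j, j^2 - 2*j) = j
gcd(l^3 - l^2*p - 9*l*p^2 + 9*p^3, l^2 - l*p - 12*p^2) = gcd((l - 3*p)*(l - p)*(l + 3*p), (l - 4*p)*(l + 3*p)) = l + 3*p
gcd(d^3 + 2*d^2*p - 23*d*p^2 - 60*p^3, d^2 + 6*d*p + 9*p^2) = d + 3*p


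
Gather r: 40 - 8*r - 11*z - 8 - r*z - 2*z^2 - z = r*(-z - 8) - 2*z^2 - 12*z + 32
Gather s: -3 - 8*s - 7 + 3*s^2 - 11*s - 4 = 3*s^2 - 19*s - 14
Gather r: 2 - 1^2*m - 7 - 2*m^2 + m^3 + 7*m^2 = m^3 + 5*m^2 - m - 5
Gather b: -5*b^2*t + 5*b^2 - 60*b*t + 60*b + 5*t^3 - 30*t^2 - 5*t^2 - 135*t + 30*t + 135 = b^2*(5 - 5*t) + b*(60 - 60*t) + 5*t^3 - 35*t^2 - 105*t + 135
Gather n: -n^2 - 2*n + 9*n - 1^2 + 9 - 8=-n^2 + 7*n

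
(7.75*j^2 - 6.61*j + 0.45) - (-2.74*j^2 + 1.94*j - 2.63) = 10.49*j^2 - 8.55*j + 3.08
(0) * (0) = 0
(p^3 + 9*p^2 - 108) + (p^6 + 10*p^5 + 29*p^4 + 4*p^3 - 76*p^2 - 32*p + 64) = p^6 + 10*p^5 + 29*p^4 + 5*p^3 - 67*p^2 - 32*p - 44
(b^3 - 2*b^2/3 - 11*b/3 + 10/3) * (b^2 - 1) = b^5 - 2*b^4/3 - 14*b^3/3 + 4*b^2 + 11*b/3 - 10/3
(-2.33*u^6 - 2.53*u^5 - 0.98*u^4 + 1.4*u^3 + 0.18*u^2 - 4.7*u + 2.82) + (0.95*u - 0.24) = -2.33*u^6 - 2.53*u^5 - 0.98*u^4 + 1.4*u^3 + 0.18*u^2 - 3.75*u + 2.58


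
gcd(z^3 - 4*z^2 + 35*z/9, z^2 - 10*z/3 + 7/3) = z - 7/3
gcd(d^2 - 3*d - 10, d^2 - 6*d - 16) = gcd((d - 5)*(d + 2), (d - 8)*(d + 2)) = d + 2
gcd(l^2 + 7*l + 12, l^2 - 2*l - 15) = l + 3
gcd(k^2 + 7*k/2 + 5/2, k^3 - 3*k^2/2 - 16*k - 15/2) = 1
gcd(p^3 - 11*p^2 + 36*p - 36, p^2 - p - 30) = p - 6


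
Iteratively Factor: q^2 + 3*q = (q)*(q + 3)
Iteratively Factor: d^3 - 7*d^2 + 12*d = (d - 4)*(d^2 - 3*d) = (d - 4)*(d - 3)*(d)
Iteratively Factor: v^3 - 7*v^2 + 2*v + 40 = (v + 2)*(v^2 - 9*v + 20) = (v - 5)*(v + 2)*(v - 4)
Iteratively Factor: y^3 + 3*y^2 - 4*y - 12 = (y + 3)*(y^2 - 4) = (y + 2)*(y + 3)*(y - 2)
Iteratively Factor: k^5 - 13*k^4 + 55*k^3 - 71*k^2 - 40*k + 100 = (k - 5)*(k^4 - 8*k^3 + 15*k^2 + 4*k - 20) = (k - 5)*(k + 1)*(k^3 - 9*k^2 + 24*k - 20) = (k - 5)*(k - 2)*(k + 1)*(k^2 - 7*k + 10) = (k - 5)^2*(k - 2)*(k + 1)*(k - 2)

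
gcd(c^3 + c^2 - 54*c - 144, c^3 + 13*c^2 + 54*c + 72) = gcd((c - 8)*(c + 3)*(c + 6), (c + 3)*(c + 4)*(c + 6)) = c^2 + 9*c + 18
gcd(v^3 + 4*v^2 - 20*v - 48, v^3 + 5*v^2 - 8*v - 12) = v + 6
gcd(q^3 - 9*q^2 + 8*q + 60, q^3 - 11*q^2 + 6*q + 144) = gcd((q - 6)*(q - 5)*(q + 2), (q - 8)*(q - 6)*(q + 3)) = q - 6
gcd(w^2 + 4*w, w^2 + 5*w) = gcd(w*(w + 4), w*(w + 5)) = w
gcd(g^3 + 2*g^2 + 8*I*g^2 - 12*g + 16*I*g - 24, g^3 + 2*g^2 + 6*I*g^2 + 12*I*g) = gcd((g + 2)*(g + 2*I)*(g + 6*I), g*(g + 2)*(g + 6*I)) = g^2 + g*(2 + 6*I) + 12*I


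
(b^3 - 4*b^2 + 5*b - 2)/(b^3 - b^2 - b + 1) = (b - 2)/(b + 1)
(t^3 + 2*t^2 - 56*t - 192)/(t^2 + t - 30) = (t^2 - 4*t - 32)/(t - 5)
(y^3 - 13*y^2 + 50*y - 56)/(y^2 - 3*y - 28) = (y^2 - 6*y + 8)/(y + 4)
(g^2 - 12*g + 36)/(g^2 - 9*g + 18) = (g - 6)/(g - 3)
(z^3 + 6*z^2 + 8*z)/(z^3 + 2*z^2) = (z + 4)/z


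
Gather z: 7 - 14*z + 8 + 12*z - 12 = 3 - 2*z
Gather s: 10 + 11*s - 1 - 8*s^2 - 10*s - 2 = -8*s^2 + s + 7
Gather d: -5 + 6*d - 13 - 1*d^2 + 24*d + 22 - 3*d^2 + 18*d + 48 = -4*d^2 + 48*d + 52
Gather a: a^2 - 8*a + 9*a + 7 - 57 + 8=a^2 + a - 42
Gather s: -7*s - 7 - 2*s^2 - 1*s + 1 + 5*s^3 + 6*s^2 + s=5*s^3 + 4*s^2 - 7*s - 6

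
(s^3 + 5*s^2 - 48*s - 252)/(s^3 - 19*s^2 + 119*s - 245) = (s^2 + 12*s + 36)/(s^2 - 12*s + 35)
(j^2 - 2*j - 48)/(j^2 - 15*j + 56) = (j + 6)/(j - 7)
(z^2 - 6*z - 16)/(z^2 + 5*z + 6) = (z - 8)/(z + 3)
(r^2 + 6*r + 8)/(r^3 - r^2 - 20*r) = (r + 2)/(r*(r - 5))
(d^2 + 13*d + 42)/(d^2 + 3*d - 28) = (d + 6)/(d - 4)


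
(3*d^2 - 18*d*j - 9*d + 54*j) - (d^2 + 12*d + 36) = 2*d^2 - 18*d*j - 21*d + 54*j - 36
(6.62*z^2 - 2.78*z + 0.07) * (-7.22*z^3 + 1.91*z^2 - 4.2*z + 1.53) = -47.7964*z^5 + 32.7158*z^4 - 33.6192*z^3 + 21.9383*z^2 - 4.5474*z + 0.1071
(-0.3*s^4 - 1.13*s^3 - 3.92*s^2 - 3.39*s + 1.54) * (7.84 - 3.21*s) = 0.963*s^5 + 1.2753*s^4 + 3.724*s^3 - 19.8509*s^2 - 31.521*s + 12.0736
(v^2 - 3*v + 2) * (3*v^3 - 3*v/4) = 3*v^5 - 9*v^4 + 21*v^3/4 + 9*v^2/4 - 3*v/2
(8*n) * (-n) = -8*n^2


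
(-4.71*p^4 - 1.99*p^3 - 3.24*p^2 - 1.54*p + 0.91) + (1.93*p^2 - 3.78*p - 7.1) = -4.71*p^4 - 1.99*p^3 - 1.31*p^2 - 5.32*p - 6.19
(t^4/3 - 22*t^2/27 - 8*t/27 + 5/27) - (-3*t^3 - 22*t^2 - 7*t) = t^4/3 + 3*t^3 + 572*t^2/27 + 181*t/27 + 5/27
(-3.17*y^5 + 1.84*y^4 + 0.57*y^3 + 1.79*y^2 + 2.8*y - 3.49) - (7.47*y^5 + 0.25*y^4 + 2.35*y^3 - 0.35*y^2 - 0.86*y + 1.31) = -10.64*y^5 + 1.59*y^4 - 1.78*y^3 + 2.14*y^2 + 3.66*y - 4.8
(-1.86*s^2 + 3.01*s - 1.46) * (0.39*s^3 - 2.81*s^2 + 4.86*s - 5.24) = -0.7254*s^5 + 6.4005*s^4 - 18.0671*s^3 + 28.4776*s^2 - 22.868*s + 7.6504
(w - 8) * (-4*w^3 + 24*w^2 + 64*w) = -4*w^4 + 56*w^3 - 128*w^2 - 512*w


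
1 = 1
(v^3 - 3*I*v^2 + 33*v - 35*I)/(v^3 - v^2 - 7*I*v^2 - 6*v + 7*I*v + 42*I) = (v^2 + 4*I*v + 5)/(v^2 - v - 6)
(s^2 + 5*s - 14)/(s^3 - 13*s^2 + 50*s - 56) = (s + 7)/(s^2 - 11*s + 28)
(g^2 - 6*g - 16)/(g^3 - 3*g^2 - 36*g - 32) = (g + 2)/(g^2 + 5*g + 4)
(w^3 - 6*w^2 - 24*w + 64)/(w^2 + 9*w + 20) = (w^2 - 10*w + 16)/(w + 5)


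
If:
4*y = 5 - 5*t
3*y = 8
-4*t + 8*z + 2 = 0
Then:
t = -17/15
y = 8/3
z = -49/60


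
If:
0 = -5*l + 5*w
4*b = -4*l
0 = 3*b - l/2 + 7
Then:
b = -2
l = 2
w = 2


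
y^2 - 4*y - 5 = (y - 5)*(y + 1)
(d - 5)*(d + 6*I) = d^2 - 5*d + 6*I*d - 30*I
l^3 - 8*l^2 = l^2*(l - 8)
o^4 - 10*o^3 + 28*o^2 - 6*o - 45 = (o - 5)*(o - 3)^2*(o + 1)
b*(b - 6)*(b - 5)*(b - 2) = b^4 - 13*b^3 + 52*b^2 - 60*b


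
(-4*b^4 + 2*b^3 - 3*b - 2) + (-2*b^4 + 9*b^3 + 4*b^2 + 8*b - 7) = -6*b^4 + 11*b^3 + 4*b^2 + 5*b - 9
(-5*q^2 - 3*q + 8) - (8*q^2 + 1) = -13*q^2 - 3*q + 7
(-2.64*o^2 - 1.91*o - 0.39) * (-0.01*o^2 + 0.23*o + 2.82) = 0.0264*o^4 - 0.5881*o^3 - 7.8802*o^2 - 5.4759*o - 1.0998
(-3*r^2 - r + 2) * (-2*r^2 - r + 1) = 6*r^4 + 5*r^3 - 6*r^2 - 3*r + 2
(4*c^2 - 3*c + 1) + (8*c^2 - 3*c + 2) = 12*c^2 - 6*c + 3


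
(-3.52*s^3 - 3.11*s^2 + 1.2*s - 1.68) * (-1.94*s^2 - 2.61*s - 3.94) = 6.8288*s^5 + 15.2206*s^4 + 19.6579*s^3 + 12.3806*s^2 - 0.3432*s + 6.6192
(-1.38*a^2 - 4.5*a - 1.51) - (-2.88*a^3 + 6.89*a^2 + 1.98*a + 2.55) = 2.88*a^3 - 8.27*a^2 - 6.48*a - 4.06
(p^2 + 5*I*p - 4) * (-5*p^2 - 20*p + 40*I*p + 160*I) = -5*p^4 - 20*p^3 + 15*I*p^3 - 180*p^2 + 60*I*p^2 - 720*p - 160*I*p - 640*I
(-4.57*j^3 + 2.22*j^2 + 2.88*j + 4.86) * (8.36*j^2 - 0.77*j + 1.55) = -38.2052*j^5 + 22.0781*j^4 + 15.2839*j^3 + 41.853*j^2 + 0.721799999999999*j + 7.533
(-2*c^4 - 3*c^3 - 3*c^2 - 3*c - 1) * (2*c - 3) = -4*c^5 + 3*c^3 + 3*c^2 + 7*c + 3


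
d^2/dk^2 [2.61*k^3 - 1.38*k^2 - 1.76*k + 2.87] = 15.66*k - 2.76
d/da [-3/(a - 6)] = 3/(a - 6)^2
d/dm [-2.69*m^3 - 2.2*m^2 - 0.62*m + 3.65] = -8.07*m^2 - 4.4*m - 0.62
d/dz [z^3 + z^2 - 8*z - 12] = 3*z^2 + 2*z - 8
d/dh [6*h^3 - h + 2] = 18*h^2 - 1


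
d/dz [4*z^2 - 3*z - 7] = 8*z - 3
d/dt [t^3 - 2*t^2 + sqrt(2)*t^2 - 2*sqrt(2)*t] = 3*t^2 - 4*t + 2*sqrt(2)*t - 2*sqrt(2)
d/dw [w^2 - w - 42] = 2*w - 1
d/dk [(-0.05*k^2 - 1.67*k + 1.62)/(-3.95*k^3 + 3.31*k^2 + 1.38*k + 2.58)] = (-0.1975*k^4 - 13.193*k^3 + 24.6557*k^2 - 10.9824*k - 6.5442)/(15.6025*k^6 - 26.149*k^5 + 0.0541000000000018*k^4 - 11.2464*k^3 + 18.984*k^2 + 7.1208*k + 6.6564)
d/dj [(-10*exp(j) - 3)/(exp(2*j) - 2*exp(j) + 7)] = 2*(-(1 - exp(j))*(10*exp(j) + 3) - 5*exp(2*j) + 10*exp(j) - 35)*exp(j)/(exp(2*j) - 2*exp(j) + 7)^2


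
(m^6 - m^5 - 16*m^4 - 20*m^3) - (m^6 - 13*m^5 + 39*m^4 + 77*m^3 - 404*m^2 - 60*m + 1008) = 12*m^5 - 55*m^4 - 97*m^3 + 404*m^2 + 60*m - 1008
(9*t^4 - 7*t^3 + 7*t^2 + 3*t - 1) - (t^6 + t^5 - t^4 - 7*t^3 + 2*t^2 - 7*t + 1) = -t^6 - t^5 + 10*t^4 + 5*t^2 + 10*t - 2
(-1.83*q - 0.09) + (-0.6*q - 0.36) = -2.43*q - 0.45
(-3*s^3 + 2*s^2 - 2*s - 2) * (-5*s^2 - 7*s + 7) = 15*s^5 + 11*s^4 - 25*s^3 + 38*s^2 - 14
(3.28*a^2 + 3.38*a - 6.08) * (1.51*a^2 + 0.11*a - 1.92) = 4.9528*a^4 + 5.4646*a^3 - 15.1066*a^2 - 7.1584*a + 11.6736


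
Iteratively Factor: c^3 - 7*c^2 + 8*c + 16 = (c - 4)*(c^2 - 3*c - 4) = (c - 4)*(c + 1)*(c - 4)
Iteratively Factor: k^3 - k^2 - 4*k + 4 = (k - 2)*(k^2 + k - 2) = (k - 2)*(k + 2)*(k - 1)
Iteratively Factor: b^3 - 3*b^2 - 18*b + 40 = (b - 5)*(b^2 + 2*b - 8) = (b - 5)*(b - 2)*(b + 4)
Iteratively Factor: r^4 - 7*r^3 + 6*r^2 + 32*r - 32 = (r - 4)*(r^3 - 3*r^2 - 6*r + 8) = (r - 4)*(r - 1)*(r^2 - 2*r - 8) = (r - 4)^2*(r - 1)*(r + 2)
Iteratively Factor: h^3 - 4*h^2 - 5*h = (h - 5)*(h^2 + h) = (h - 5)*(h + 1)*(h)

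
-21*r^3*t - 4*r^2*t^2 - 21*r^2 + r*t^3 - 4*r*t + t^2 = (-7*r + t)*(3*r + t)*(r*t + 1)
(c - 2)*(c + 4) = c^2 + 2*c - 8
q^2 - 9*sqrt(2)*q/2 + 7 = (q - 7*sqrt(2)/2)*(q - sqrt(2))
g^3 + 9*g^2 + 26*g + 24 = (g + 2)*(g + 3)*(g + 4)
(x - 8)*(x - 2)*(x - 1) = x^3 - 11*x^2 + 26*x - 16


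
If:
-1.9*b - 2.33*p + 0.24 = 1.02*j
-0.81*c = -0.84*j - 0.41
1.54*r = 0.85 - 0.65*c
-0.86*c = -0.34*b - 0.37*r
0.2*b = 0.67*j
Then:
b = 12.20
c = 4.28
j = 3.64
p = -11.44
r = -1.26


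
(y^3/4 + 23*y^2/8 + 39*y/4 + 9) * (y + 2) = y^4/4 + 27*y^3/8 + 31*y^2/2 + 57*y/2 + 18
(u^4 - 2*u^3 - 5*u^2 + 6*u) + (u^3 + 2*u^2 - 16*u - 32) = u^4 - u^3 - 3*u^2 - 10*u - 32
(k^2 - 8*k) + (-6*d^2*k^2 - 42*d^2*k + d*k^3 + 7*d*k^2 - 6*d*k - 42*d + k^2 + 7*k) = -6*d^2*k^2 - 42*d^2*k + d*k^3 + 7*d*k^2 - 6*d*k - 42*d + 2*k^2 - k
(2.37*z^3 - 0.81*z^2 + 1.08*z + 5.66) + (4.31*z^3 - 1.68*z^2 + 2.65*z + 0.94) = 6.68*z^3 - 2.49*z^2 + 3.73*z + 6.6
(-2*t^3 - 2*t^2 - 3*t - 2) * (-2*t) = 4*t^4 + 4*t^3 + 6*t^2 + 4*t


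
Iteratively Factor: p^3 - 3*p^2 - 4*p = (p + 1)*(p^2 - 4*p) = (p - 4)*(p + 1)*(p)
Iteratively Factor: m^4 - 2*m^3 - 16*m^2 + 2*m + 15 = (m + 1)*(m^3 - 3*m^2 - 13*m + 15) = (m - 1)*(m + 1)*(m^2 - 2*m - 15) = (m - 5)*(m - 1)*(m + 1)*(m + 3)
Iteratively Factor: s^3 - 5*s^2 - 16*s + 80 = (s - 5)*(s^2 - 16) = (s - 5)*(s + 4)*(s - 4)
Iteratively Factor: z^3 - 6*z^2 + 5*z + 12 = (z - 4)*(z^2 - 2*z - 3) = (z - 4)*(z + 1)*(z - 3)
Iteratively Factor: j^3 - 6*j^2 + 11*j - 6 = (j - 1)*(j^2 - 5*j + 6) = (j - 3)*(j - 1)*(j - 2)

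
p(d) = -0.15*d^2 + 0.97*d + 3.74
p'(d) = 0.97 - 0.3*d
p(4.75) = 4.96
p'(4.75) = -0.46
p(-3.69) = -1.88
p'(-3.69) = 2.08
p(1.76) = 4.98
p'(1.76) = 0.44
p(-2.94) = -0.41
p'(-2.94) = 1.85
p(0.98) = 4.55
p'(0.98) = 0.68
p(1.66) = 4.94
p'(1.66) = 0.47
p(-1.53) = 1.90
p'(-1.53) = 1.43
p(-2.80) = -0.15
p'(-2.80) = 1.81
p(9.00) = 0.32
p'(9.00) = -1.73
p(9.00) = 0.32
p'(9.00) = -1.73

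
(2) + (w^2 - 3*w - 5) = w^2 - 3*w - 3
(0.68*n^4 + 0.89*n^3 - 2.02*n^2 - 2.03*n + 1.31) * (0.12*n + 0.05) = 0.0816*n^5 + 0.1408*n^4 - 0.1979*n^3 - 0.3446*n^2 + 0.0557*n + 0.0655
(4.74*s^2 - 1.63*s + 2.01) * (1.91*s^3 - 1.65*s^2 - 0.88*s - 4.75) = 9.0534*s^5 - 10.9343*s^4 + 2.3574*s^3 - 24.3971*s^2 + 5.9737*s - 9.5475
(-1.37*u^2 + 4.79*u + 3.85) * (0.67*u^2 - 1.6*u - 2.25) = -0.9179*u^4 + 5.4013*u^3 - 2.002*u^2 - 16.9375*u - 8.6625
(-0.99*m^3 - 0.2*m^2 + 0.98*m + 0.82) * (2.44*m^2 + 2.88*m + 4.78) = -2.4156*m^5 - 3.3392*m^4 - 2.917*m^3 + 3.8672*m^2 + 7.046*m + 3.9196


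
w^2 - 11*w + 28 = (w - 7)*(w - 4)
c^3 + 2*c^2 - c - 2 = (c - 1)*(c + 1)*(c + 2)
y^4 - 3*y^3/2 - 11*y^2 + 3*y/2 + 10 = (y - 4)*(y - 1)*(y + 1)*(y + 5/2)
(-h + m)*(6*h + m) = -6*h^2 + 5*h*m + m^2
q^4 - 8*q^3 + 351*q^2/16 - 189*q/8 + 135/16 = (q - 3)^2*(q - 5/4)*(q - 3/4)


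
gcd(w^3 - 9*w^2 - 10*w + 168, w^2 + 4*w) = w + 4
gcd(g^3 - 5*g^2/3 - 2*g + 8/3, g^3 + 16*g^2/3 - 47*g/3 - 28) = g + 4/3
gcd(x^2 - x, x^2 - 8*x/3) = x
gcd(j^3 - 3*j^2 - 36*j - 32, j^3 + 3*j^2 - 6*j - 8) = j^2 + 5*j + 4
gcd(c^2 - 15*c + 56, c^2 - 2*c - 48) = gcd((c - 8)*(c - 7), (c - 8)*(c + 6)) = c - 8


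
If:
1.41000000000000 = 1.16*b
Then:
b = 1.22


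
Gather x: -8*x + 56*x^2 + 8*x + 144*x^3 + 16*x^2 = 144*x^3 + 72*x^2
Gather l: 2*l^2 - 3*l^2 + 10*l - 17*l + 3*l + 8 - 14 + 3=-l^2 - 4*l - 3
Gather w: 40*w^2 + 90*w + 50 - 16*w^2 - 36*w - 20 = 24*w^2 + 54*w + 30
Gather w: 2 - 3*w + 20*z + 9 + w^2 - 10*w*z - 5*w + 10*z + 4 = w^2 + w*(-10*z - 8) + 30*z + 15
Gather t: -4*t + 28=28 - 4*t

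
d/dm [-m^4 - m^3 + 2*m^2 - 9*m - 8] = -4*m^3 - 3*m^2 + 4*m - 9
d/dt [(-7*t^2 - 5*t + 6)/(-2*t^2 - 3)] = (-10*t^2 + 66*t + 15)/(4*t^4 + 12*t^2 + 9)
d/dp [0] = 0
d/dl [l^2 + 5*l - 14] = 2*l + 5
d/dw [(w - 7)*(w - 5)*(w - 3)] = 3*w^2 - 30*w + 71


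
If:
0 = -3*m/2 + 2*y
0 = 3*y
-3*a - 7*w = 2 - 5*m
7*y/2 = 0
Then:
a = -7*w/3 - 2/3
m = 0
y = 0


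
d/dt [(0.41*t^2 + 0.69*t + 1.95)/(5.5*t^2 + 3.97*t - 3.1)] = (-2.1673*t^2 - 23.992*t - 9.8805)/(30.25*t^4 + 43.67*t^3 - 18.3391*t^2 - 24.614*t + 9.61)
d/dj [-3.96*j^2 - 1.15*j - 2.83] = -7.92*j - 1.15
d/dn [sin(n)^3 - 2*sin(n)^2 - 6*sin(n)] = (3*sin(n)^2 - 4*sin(n) - 6)*cos(n)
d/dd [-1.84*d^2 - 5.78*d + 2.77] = -3.68*d - 5.78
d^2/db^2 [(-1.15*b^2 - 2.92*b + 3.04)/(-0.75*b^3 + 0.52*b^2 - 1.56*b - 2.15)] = (1.29375*b^6 + 9.855*b^5 - 35.4258*b^4 - 10.379554*b^3 - 75.060696*b^2 + 63.795648*b - 30.549338)/(0.421875*b^9 - 0.8775*b^8 + 3.2409*b^7 - 0.162883*b^6 + 1.710072*b^5 + 13.040664*b^4 + 3.732561*b^3 + 8.48562*b^2 + 21.6333*b + 9.938375)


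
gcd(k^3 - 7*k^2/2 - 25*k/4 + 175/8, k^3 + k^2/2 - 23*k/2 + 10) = k - 5/2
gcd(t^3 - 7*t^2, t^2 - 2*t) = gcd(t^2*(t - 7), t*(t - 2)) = t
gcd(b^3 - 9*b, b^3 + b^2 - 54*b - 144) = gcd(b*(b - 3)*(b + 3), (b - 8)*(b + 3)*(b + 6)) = b + 3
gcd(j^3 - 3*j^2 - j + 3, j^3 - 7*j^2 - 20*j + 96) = j - 3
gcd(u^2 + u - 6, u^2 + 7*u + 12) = u + 3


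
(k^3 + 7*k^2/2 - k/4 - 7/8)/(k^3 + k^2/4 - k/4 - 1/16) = 2*(2*k + 7)/(4*k + 1)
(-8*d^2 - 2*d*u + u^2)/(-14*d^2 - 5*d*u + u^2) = (-4*d + u)/(-7*d + u)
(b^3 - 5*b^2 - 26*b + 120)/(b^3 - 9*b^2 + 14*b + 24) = (b + 5)/(b + 1)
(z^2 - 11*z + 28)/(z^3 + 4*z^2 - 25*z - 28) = (z - 7)/(z^2 + 8*z + 7)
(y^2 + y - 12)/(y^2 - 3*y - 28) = (y - 3)/(y - 7)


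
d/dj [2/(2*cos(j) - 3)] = 4*sin(j)/(2*cos(j) - 3)^2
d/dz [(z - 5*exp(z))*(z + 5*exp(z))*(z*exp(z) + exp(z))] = (z^3 + 4*z^2 - 75*z*exp(2*z) + 2*z - 100*exp(2*z))*exp(z)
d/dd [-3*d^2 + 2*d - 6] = 2 - 6*d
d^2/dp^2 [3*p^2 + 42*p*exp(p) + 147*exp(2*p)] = 42*p*exp(p) + 588*exp(2*p) + 84*exp(p) + 6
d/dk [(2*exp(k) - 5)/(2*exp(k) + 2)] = 7/(8*cosh(k/2)^2)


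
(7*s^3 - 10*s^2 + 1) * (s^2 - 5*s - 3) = 7*s^5 - 45*s^4 + 29*s^3 + 31*s^2 - 5*s - 3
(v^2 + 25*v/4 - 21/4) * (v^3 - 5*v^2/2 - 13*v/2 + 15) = v^5 + 15*v^4/4 - 219*v^3/8 - 25*v^2/2 + 1023*v/8 - 315/4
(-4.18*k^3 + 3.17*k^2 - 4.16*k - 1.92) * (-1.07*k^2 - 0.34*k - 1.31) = 4.4726*k^5 - 1.9707*k^4 + 8.8492*k^3 - 0.6839*k^2 + 6.1024*k + 2.5152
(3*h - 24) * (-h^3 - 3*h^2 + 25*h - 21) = -3*h^4 + 15*h^3 + 147*h^2 - 663*h + 504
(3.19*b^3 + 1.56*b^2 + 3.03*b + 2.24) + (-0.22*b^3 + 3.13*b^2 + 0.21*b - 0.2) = 2.97*b^3 + 4.69*b^2 + 3.24*b + 2.04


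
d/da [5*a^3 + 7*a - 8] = 15*a^2 + 7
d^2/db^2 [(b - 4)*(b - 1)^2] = 6*b - 12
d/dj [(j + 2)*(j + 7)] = 2*j + 9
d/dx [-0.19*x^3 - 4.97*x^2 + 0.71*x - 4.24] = -0.57*x^2 - 9.94*x + 0.71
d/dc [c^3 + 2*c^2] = c*(3*c + 4)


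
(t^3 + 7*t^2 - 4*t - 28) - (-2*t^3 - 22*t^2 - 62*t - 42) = 3*t^3 + 29*t^2 + 58*t + 14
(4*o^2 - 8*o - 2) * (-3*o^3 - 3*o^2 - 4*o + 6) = -12*o^5 + 12*o^4 + 14*o^3 + 62*o^2 - 40*o - 12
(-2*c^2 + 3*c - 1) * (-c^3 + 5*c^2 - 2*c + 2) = 2*c^5 - 13*c^4 + 20*c^3 - 15*c^2 + 8*c - 2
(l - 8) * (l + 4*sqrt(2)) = l^2 - 8*l + 4*sqrt(2)*l - 32*sqrt(2)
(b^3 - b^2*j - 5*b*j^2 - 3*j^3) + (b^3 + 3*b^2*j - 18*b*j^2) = 2*b^3 + 2*b^2*j - 23*b*j^2 - 3*j^3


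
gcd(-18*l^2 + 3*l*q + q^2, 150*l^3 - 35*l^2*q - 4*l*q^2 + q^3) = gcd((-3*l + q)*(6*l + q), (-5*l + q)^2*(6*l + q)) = 6*l + q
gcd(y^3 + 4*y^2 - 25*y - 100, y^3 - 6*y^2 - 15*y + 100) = y^2 - y - 20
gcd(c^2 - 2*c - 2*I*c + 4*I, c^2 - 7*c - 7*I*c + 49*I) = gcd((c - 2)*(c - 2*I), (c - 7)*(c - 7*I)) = 1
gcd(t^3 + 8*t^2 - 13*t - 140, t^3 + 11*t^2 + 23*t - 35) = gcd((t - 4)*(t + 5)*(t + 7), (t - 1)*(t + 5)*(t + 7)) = t^2 + 12*t + 35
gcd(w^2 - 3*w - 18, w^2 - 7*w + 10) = 1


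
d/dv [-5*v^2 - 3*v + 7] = -10*v - 3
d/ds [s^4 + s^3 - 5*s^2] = s*(4*s^2 + 3*s - 10)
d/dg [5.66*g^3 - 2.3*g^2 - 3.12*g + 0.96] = 16.98*g^2 - 4.6*g - 3.12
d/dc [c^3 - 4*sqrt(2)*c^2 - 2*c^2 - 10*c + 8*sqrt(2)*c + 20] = 3*c^2 - 8*sqrt(2)*c - 4*c - 10 + 8*sqrt(2)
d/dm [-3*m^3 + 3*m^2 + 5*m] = -9*m^2 + 6*m + 5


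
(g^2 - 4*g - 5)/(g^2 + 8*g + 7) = (g - 5)/(g + 7)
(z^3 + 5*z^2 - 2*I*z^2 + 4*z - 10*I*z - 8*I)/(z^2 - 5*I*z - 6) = (z^2 + 5*z + 4)/(z - 3*I)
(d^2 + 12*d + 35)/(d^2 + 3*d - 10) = (d + 7)/(d - 2)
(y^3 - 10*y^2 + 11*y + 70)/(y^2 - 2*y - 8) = (y^2 - 12*y + 35)/(y - 4)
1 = 1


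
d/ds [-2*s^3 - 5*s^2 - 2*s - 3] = -6*s^2 - 10*s - 2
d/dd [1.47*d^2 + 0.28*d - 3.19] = 2.94*d + 0.28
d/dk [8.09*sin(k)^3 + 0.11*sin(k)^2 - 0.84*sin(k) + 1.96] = (24.27*sin(k)^2 + 0.22*sin(k) - 0.84)*cos(k)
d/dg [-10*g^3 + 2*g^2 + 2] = 2*g*(2 - 15*g)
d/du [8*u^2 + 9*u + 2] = 16*u + 9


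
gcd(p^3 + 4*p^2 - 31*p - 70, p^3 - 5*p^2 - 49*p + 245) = p^2 + 2*p - 35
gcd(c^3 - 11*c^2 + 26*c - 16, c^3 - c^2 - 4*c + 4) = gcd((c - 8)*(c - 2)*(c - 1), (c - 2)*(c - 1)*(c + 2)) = c^2 - 3*c + 2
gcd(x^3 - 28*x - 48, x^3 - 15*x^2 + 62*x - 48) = x - 6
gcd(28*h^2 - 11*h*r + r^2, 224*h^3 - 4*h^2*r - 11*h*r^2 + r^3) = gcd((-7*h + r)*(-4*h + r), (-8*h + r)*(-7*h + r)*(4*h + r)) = -7*h + r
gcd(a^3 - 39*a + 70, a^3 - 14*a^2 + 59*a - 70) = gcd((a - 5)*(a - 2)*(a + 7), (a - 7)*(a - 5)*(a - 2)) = a^2 - 7*a + 10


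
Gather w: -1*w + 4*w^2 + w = 4*w^2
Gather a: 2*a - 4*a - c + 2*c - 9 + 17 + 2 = -2*a + c + 10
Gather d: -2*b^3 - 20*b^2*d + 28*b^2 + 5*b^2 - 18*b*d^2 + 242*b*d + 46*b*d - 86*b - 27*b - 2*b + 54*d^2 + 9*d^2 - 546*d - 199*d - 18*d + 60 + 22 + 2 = -2*b^3 + 33*b^2 - 115*b + d^2*(63 - 18*b) + d*(-20*b^2 + 288*b - 763) + 84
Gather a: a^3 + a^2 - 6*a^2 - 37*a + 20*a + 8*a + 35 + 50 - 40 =a^3 - 5*a^2 - 9*a + 45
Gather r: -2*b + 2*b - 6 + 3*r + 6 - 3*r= 0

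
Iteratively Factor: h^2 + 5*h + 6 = (h + 2)*(h + 3)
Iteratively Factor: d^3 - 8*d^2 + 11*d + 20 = (d - 4)*(d^2 - 4*d - 5) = (d - 4)*(d + 1)*(d - 5)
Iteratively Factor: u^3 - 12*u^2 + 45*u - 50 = (u - 5)*(u^2 - 7*u + 10) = (u - 5)*(u - 2)*(u - 5)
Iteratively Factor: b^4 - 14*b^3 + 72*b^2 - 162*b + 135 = (b - 3)*(b^3 - 11*b^2 + 39*b - 45) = (b - 3)^2*(b^2 - 8*b + 15) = (b - 5)*(b - 3)^2*(b - 3)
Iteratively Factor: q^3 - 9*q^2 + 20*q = (q)*(q^2 - 9*q + 20) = q*(q - 4)*(q - 5)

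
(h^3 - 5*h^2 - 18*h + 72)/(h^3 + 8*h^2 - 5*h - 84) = (h - 6)/(h + 7)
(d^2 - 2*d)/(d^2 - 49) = d*(d - 2)/(d^2 - 49)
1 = 1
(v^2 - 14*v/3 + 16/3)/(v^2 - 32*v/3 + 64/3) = (v - 2)/(v - 8)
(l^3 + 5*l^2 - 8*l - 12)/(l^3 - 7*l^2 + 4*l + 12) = (l + 6)/(l - 6)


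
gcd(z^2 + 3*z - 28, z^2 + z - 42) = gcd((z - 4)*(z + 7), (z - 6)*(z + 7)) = z + 7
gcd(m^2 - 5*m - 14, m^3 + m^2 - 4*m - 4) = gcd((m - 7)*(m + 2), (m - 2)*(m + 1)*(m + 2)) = m + 2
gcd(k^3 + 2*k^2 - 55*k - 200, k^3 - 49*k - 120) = k^2 - 3*k - 40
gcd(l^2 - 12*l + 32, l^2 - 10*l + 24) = l - 4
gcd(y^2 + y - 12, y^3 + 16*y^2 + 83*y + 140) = y + 4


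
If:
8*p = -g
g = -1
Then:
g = -1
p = 1/8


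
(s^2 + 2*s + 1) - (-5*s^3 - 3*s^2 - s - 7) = 5*s^3 + 4*s^2 + 3*s + 8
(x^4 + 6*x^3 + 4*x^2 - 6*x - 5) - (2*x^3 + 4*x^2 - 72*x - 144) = x^4 + 4*x^3 + 66*x + 139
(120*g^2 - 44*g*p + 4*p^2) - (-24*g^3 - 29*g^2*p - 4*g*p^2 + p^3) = 24*g^3 + 29*g^2*p + 120*g^2 + 4*g*p^2 - 44*g*p - p^3 + 4*p^2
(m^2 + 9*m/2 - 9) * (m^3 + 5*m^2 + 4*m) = m^5 + 19*m^4/2 + 35*m^3/2 - 27*m^2 - 36*m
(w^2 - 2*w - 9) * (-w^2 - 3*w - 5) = -w^4 - w^3 + 10*w^2 + 37*w + 45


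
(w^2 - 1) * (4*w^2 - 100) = 4*w^4 - 104*w^2 + 100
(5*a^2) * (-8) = -40*a^2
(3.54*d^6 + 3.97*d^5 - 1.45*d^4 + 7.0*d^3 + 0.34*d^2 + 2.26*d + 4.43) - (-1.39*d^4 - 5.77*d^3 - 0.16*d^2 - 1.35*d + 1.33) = 3.54*d^6 + 3.97*d^5 - 0.0600000000000001*d^4 + 12.77*d^3 + 0.5*d^2 + 3.61*d + 3.1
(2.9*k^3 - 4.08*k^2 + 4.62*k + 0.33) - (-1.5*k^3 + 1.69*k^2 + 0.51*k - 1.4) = 4.4*k^3 - 5.77*k^2 + 4.11*k + 1.73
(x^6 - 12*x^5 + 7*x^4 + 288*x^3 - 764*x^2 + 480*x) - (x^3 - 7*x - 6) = x^6 - 12*x^5 + 7*x^4 + 287*x^3 - 764*x^2 + 487*x + 6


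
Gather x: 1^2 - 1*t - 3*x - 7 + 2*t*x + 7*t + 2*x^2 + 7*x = 6*t + 2*x^2 + x*(2*t + 4) - 6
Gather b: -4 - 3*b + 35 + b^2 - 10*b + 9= b^2 - 13*b + 40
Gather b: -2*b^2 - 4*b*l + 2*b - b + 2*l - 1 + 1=-2*b^2 + b*(1 - 4*l) + 2*l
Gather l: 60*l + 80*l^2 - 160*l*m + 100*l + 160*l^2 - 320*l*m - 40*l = 240*l^2 + l*(120 - 480*m)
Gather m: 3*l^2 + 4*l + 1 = 3*l^2 + 4*l + 1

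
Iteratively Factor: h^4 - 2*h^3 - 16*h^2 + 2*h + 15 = (h - 1)*(h^3 - h^2 - 17*h - 15) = (h - 1)*(h + 3)*(h^2 - 4*h - 5) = (h - 5)*(h - 1)*(h + 3)*(h + 1)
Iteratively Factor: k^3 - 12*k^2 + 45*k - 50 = (k - 5)*(k^2 - 7*k + 10) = (k - 5)^2*(k - 2)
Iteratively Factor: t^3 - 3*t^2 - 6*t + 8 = (t + 2)*(t^2 - 5*t + 4) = (t - 1)*(t + 2)*(t - 4)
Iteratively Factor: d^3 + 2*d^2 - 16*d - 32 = (d + 2)*(d^2 - 16) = (d + 2)*(d + 4)*(d - 4)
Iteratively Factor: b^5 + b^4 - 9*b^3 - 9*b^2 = (b)*(b^4 + b^3 - 9*b^2 - 9*b) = b*(b + 1)*(b^3 - 9*b) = b*(b - 3)*(b + 1)*(b^2 + 3*b) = b^2*(b - 3)*(b + 1)*(b + 3)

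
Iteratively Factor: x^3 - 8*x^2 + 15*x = (x - 3)*(x^2 - 5*x) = x*(x - 3)*(x - 5)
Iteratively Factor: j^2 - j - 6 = (j + 2)*(j - 3)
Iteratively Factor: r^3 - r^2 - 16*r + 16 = (r - 1)*(r^2 - 16) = (r - 4)*(r - 1)*(r + 4)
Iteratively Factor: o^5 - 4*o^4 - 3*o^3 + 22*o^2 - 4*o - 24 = (o - 3)*(o^4 - o^3 - 6*o^2 + 4*o + 8) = (o - 3)*(o + 1)*(o^3 - 2*o^2 - 4*o + 8) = (o - 3)*(o - 2)*(o + 1)*(o^2 - 4) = (o - 3)*(o - 2)^2*(o + 1)*(o + 2)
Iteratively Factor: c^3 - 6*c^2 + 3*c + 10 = (c - 2)*(c^2 - 4*c - 5) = (c - 5)*(c - 2)*(c + 1)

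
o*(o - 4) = o^2 - 4*o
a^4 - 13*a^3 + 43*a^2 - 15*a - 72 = (a - 8)*(a - 3)^2*(a + 1)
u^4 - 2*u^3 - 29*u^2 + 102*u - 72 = (u - 4)*(u - 3)*(u - 1)*(u + 6)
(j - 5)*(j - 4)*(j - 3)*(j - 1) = j^4 - 13*j^3 + 59*j^2 - 107*j + 60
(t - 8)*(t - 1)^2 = t^3 - 10*t^2 + 17*t - 8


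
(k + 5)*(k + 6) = k^2 + 11*k + 30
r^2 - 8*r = r*(r - 8)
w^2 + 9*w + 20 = (w + 4)*(w + 5)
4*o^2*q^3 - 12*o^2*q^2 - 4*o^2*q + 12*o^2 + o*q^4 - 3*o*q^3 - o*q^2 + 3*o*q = (4*o + q)*(q - 3)*(q - 1)*(o*q + o)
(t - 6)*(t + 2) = t^2 - 4*t - 12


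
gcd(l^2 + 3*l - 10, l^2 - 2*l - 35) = l + 5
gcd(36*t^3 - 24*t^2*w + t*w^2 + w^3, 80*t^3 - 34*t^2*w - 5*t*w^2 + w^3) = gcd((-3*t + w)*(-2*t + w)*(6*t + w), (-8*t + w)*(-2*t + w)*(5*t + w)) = 2*t - w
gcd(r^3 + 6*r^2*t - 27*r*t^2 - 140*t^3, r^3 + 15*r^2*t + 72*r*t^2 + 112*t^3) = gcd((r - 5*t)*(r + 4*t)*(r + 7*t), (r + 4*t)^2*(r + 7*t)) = r^2 + 11*r*t + 28*t^2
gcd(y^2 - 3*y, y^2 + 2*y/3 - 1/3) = 1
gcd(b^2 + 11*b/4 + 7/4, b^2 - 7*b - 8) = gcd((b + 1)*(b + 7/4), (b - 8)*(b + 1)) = b + 1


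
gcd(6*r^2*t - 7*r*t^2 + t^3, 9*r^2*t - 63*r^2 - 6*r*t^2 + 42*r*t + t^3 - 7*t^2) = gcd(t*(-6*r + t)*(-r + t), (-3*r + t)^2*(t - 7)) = 1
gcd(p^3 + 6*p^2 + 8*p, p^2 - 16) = p + 4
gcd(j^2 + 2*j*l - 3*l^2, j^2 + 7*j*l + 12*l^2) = j + 3*l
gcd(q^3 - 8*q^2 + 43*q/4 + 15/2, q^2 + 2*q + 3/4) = q + 1/2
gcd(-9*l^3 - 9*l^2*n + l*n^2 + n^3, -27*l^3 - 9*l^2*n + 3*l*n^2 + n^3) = 9*l^2 - n^2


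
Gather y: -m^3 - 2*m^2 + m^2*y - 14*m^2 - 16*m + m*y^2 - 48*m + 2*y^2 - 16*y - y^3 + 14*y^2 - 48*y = -m^3 - 16*m^2 - 64*m - y^3 + y^2*(m + 16) + y*(m^2 - 64)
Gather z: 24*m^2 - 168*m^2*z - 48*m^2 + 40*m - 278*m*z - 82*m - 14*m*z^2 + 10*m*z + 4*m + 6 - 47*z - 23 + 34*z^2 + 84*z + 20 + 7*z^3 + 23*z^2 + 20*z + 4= -24*m^2 - 38*m + 7*z^3 + z^2*(57 - 14*m) + z*(-168*m^2 - 268*m + 57) + 7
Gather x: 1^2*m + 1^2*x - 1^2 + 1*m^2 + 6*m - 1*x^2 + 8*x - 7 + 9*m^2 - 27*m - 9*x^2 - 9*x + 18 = 10*m^2 - 20*m - 10*x^2 + 10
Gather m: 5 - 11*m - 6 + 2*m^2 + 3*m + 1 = 2*m^2 - 8*m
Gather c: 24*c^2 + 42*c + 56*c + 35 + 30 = 24*c^2 + 98*c + 65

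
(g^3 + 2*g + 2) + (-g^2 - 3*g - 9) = g^3 - g^2 - g - 7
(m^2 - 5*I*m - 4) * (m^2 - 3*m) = m^4 - 3*m^3 - 5*I*m^3 - 4*m^2 + 15*I*m^2 + 12*m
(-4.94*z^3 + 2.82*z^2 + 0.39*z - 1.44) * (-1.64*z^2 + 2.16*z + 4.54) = 8.1016*z^5 - 15.2952*z^4 - 16.976*z^3 + 16.0068*z^2 - 1.3398*z - 6.5376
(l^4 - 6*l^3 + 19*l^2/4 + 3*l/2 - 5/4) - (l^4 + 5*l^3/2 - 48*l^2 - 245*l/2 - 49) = -17*l^3/2 + 211*l^2/4 + 124*l + 191/4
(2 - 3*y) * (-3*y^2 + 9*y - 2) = 9*y^3 - 33*y^2 + 24*y - 4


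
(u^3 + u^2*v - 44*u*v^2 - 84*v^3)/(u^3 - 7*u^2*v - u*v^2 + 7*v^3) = (u^2 + 8*u*v + 12*v^2)/(u^2 - v^2)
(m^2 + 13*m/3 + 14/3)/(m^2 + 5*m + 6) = (m + 7/3)/(m + 3)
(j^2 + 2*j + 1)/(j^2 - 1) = (j + 1)/(j - 1)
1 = 1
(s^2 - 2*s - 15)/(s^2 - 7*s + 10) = (s + 3)/(s - 2)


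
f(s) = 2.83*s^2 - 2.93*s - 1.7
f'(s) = 5.66*s - 2.93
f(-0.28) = -0.66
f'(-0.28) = -4.51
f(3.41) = 21.22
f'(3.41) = 16.37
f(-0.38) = -0.18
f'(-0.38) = -5.08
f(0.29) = -2.31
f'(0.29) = -1.29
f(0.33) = -2.36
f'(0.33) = -1.06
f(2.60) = 9.81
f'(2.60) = 11.79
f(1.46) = 0.05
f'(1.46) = 5.33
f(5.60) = 70.64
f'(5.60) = 28.77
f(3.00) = 14.98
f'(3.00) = 14.05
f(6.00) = 82.60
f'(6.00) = 31.03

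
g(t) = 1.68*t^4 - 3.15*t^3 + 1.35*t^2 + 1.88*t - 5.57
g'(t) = 6.72*t^3 - 9.45*t^2 + 2.7*t + 1.88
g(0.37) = -4.82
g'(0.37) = 1.93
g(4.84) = 599.92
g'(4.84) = 555.49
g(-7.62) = 7116.29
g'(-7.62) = -3540.67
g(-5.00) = 1462.53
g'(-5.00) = -1087.87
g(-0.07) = -5.69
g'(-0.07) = 1.64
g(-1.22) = 3.59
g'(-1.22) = -27.68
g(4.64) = 496.26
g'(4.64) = 482.26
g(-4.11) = 707.58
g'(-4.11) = -635.39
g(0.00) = -5.57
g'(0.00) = 1.88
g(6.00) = 1551.19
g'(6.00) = 1129.40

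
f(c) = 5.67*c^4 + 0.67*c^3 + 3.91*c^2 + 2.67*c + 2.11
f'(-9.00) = -16438.62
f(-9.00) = 37007.23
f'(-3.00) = -615.06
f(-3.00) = 470.47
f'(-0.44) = -2.31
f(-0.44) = 1.85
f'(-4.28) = -1772.15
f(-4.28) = 1912.42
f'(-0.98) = -24.41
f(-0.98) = 7.85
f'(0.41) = 7.78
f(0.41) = 4.07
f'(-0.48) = -3.13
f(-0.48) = 1.96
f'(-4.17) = -1639.55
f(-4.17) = 1724.84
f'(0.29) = 5.66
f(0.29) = 3.27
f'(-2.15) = -230.25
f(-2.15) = 128.94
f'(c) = 22.68*c^3 + 2.01*c^2 + 7.82*c + 2.67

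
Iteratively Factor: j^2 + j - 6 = (j - 2)*(j + 3)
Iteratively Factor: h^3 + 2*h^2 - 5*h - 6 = (h - 2)*(h^2 + 4*h + 3) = (h - 2)*(h + 1)*(h + 3)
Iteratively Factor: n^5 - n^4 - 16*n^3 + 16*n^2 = (n)*(n^4 - n^3 - 16*n^2 + 16*n) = n*(n - 4)*(n^3 + 3*n^2 - 4*n) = n^2*(n - 4)*(n^2 + 3*n - 4) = n^2*(n - 4)*(n + 4)*(n - 1)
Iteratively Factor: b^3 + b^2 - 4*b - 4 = (b + 1)*(b^2 - 4) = (b - 2)*(b + 1)*(b + 2)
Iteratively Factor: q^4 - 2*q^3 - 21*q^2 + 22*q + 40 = (q + 4)*(q^3 - 6*q^2 + 3*q + 10) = (q + 1)*(q + 4)*(q^2 - 7*q + 10) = (q - 5)*(q + 1)*(q + 4)*(q - 2)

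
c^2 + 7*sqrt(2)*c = c*(c + 7*sqrt(2))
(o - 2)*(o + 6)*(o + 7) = o^3 + 11*o^2 + 16*o - 84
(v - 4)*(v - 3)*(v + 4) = v^3 - 3*v^2 - 16*v + 48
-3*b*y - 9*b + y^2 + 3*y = (-3*b + y)*(y + 3)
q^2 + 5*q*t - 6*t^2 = (q - t)*(q + 6*t)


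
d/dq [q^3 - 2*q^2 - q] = 3*q^2 - 4*q - 1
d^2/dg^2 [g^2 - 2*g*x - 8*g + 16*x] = 2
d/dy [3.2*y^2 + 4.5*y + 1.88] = 6.4*y + 4.5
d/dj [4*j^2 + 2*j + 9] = 8*j + 2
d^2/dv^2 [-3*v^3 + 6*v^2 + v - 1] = 12 - 18*v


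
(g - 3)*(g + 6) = g^2 + 3*g - 18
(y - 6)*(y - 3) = y^2 - 9*y + 18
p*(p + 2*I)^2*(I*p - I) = I*p^4 - 4*p^3 - I*p^3 + 4*p^2 - 4*I*p^2 + 4*I*p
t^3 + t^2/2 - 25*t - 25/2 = (t - 5)*(t + 1/2)*(t + 5)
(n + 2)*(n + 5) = n^2 + 7*n + 10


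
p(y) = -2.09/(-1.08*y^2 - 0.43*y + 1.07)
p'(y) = -2.09*(2.16*y + 0.43)/(-1.08*y^2 - 0.43*y + 1.07)^2 = (-4.5144*y - 0.8987)/(1.08*y^2 + 0.43*y - 1.07)^2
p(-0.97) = -4.44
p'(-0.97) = 15.69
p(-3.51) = 0.19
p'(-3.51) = 0.13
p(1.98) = 0.52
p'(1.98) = -0.61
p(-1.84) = 1.16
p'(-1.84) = 2.30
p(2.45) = 0.32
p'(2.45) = -0.29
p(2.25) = 0.39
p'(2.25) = -0.38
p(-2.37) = 0.53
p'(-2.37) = 0.62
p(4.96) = 0.08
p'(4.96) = -0.03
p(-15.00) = 0.01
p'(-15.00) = 0.00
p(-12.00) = 0.01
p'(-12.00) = 0.00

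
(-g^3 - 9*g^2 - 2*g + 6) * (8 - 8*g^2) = 8*g^5 + 72*g^4 + 8*g^3 - 120*g^2 - 16*g + 48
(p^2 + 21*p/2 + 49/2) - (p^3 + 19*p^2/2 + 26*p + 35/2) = -p^3 - 17*p^2/2 - 31*p/2 + 7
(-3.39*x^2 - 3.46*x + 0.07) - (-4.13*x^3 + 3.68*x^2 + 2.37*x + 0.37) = 4.13*x^3 - 7.07*x^2 - 5.83*x - 0.3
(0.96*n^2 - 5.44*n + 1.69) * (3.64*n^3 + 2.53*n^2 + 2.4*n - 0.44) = 3.4944*n^5 - 17.3728*n^4 - 5.3076*n^3 - 9.2027*n^2 + 6.4496*n - 0.7436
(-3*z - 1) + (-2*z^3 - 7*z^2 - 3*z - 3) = -2*z^3 - 7*z^2 - 6*z - 4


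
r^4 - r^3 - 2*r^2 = r^2*(r - 2)*(r + 1)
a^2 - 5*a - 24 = (a - 8)*(a + 3)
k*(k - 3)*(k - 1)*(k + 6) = k^4 + 2*k^3 - 21*k^2 + 18*k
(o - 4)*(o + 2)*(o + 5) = o^3 + 3*o^2 - 18*o - 40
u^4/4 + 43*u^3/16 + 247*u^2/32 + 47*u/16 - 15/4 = (u/4 + 1)*(u - 1/2)*(u + 5/4)*(u + 6)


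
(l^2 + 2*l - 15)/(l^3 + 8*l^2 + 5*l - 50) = (l - 3)/(l^2 + 3*l - 10)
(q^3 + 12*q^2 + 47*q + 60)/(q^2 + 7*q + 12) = q + 5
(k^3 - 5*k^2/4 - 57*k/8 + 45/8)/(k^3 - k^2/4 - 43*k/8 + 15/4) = (k - 3)/(k - 2)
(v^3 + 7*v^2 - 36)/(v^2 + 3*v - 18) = (v^2 + v - 6)/(v - 3)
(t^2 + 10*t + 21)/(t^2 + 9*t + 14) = (t + 3)/(t + 2)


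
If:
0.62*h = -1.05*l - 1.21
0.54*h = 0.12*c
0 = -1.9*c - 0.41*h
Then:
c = 0.00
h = 0.00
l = -1.15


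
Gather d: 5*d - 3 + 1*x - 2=5*d + x - 5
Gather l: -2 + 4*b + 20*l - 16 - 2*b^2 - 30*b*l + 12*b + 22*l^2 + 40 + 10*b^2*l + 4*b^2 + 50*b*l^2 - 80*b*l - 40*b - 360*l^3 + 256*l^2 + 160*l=2*b^2 - 24*b - 360*l^3 + l^2*(50*b + 278) + l*(10*b^2 - 110*b + 180) + 22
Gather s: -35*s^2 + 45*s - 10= -35*s^2 + 45*s - 10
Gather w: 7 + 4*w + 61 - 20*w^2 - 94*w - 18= -20*w^2 - 90*w + 50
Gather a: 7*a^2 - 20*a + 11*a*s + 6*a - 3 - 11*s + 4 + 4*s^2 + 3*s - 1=7*a^2 + a*(11*s - 14) + 4*s^2 - 8*s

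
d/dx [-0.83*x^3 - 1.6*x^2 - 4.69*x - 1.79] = -2.49*x^2 - 3.2*x - 4.69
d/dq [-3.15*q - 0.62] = -3.15000000000000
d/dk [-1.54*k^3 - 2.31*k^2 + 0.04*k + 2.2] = -4.62*k^2 - 4.62*k + 0.04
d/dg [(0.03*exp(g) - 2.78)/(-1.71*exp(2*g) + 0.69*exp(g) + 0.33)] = (0.0513*exp(2*g) - 9.5076*exp(g) + 1.9281)*exp(g)/(2.9241*exp(4*g) - 2.3598*exp(3*g) - 0.6525*exp(2*g) + 0.4554*exp(g) + 0.1089)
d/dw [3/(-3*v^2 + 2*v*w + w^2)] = 6*(-v - w)/(-3*v^2 + 2*v*w + w^2)^2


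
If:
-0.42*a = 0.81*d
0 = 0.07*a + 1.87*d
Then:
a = 0.00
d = 0.00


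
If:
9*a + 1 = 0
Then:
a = -1/9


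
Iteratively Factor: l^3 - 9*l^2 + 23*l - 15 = (l - 5)*(l^2 - 4*l + 3) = (l - 5)*(l - 3)*(l - 1)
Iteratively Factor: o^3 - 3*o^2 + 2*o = (o)*(o^2 - 3*o + 2) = o*(o - 2)*(o - 1)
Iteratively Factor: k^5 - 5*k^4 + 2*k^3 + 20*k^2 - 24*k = (k - 3)*(k^4 - 2*k^3 - 4*k^2 + 8*k) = (k - 3)*(k - 2)*(k^3 - 4*k) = (k - 3)*(k - 2)^2*(k^2 + 2*k) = (k - 3)*(k - 2)^2*(k + 2)*(k)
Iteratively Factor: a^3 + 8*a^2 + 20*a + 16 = (a + 2)*(a^2 + 6*a + 8) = (a + 2)*(a + 4)*(a + 2)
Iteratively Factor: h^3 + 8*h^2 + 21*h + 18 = (h + 2)*(h^2 + 6*h + 9) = (h + 2)*(h + 3)*(h + 3)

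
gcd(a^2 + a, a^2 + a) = a^2 + a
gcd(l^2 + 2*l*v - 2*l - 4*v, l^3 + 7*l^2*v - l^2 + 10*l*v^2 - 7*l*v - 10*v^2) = l + 2*v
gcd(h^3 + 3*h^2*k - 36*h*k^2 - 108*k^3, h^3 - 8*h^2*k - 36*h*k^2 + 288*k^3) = h^2 - 36*k^2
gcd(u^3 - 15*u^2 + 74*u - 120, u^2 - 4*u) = u - 4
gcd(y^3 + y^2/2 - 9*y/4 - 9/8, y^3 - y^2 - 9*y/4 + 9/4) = y^2 - 9/4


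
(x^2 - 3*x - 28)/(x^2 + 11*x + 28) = (x - 7)/(x + 7)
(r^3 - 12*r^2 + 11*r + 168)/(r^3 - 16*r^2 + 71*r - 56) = (r + 3)/(r - 1)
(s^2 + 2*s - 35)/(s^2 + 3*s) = (s^2 + 2*s - 35)/(s*(s + 3))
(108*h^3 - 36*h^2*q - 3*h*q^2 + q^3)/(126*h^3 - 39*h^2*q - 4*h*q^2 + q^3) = (-6*h + q)/(-7*h + q)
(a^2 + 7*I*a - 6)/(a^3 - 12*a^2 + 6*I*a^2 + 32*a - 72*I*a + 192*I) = (a + I)/(a^2 - 12*a + 32)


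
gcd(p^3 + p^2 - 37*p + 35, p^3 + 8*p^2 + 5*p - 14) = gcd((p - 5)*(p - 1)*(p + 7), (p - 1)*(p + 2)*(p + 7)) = p^2 + 6*p - 7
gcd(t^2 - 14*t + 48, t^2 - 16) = 1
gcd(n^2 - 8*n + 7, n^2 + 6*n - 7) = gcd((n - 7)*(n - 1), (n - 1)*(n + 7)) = n - 1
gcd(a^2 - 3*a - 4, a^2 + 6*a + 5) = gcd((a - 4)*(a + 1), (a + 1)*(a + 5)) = a + 1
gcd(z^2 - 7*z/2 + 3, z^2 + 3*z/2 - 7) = z - 2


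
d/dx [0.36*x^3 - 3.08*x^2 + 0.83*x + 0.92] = 1.08*x^2 - 6.16*x + 0.83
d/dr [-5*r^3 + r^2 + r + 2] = -15*r^2 + 2*r + 1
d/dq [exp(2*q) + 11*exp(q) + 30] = (2*exp(q) + 11)*exp(q)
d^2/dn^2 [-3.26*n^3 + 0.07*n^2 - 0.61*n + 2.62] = 0.14 - 19.56*n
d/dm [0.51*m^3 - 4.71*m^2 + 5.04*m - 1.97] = 1.53*m^2 - 9.42*m + 5.04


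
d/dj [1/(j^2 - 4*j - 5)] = 2*(2 - j)/(-j^2 + 4*j + 5)^2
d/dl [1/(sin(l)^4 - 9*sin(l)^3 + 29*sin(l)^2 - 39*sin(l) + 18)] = (15*sin(l) + 4*cos(l)^2 - 17)*cos(l)/((sin(l) - 3)^3*(sin(l) - 2)^2*(sin(l) - 1)^2)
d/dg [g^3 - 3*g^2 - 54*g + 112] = 3*g^2 - 6*g - 54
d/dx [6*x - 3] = 6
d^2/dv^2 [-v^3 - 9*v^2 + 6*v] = -6*v - 18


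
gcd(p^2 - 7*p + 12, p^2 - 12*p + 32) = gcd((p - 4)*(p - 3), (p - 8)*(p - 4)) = p - 4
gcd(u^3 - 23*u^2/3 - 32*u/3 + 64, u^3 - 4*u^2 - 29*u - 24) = u^2 - 5*u - 24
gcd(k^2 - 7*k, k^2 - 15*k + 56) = k - 7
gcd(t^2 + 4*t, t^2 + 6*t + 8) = t + 4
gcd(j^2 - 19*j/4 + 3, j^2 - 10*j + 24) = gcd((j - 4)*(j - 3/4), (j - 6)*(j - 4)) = j - 4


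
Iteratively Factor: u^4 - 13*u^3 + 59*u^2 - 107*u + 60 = (u - 1)*(u^3 - 12*u^2 + 47*u - 60) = (u - 3)*(u - 1)*(u^2 - 9*u + 20) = (u - 4)*(u - 3)*(u - 1)*(u - 5)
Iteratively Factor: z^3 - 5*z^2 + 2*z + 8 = (z + 1)*(z^2 - 6*z + 8) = (z - 2)*(z + 1)*(z - 4)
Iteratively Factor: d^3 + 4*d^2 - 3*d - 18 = (d - 2)*(d^2 + 6*d + 9) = (d - 2)*(d + 3)*(d + 3)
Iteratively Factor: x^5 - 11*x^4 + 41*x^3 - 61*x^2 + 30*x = (x - 2)*(x^4 - 9*x^3 + 23*x^2 - 15*x) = (x - 2)*(x - 1)*(x^3 - 8*x^2 + 15*x) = (x - 3)*(x - 2)*(x - 1)*(x^2 - 5*x) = x*(x - 3)*(x - 2)*(x - 1)*(x - 5)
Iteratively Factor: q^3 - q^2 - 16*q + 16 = (q + 4)*(q^2 - 5*q + 4) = (q - 4)*(q + 4)*(q - 1)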